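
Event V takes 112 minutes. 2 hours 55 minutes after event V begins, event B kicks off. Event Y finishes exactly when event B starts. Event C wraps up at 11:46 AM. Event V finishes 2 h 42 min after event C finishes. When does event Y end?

3:31 PM

Event V ends at 11:46 AM + 162 min = 2:28 PM.
Event V starts at 2:28 PM − 112 min = 12:36 PM.
Event B starts at 12:36 PM + 175 min = 3:31 PM.
So event Y ends at 3:31 PM.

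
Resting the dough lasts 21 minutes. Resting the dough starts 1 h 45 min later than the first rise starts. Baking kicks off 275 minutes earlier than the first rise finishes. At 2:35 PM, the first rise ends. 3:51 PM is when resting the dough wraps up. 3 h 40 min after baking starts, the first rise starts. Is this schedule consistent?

Baking starts at 2:35 PM − 275 min = 10:00 AM.
The first rise starts at 10:00 AM + 220 min = 1:40 PM.
Resting the dough starts at 1:40 PM + 105 min = 3:25 PM.
Resting the dough ends at 3:25 PM + 21 min = 3:46 PM.
But resting the dough is also said to end at 3:51 PM — a 5-minute conflict.

No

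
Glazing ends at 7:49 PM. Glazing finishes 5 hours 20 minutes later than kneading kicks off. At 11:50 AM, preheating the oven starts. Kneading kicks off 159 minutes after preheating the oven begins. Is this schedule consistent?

Kneading starts at 11:50 AM + 159 min = 2:29 PM.
Glazing ends at 2:29 PM + 320 min = 7:49 PM.
That matches the stated 7:49 PM, so the schedule is consistent.

Yes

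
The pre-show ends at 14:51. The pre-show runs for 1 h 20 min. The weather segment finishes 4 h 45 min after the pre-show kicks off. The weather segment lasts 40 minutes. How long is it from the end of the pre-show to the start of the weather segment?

2 h 45 min

The pre-show starts at 14:51 − 80 min = 13:31.
The weather segment ends at 13:31 + 285 min = 18:16.
The weather segment starts at 18:16 − 40 min = 17:36.
From 14:51 to 17:36 is 2 h 45 min.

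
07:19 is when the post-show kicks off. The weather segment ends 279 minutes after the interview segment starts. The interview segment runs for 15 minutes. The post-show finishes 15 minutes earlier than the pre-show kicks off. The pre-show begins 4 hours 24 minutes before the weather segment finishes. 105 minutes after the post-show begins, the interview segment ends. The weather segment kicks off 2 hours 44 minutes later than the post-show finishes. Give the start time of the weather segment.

11:33

The interview segment ends at 07:19 + 105 min = 09:04.
The interview segment starts at 09:04 − 15 min = 08:49.
The weather segment ends at 08:49 + 279 min = 13:28.
The pre-show starts at 13:28 − 264 min = 09:04.
The post-show ends at 09:04 − 15 min = 08:49.
The weather segment starts at 08:49 + 164 min = 11:33.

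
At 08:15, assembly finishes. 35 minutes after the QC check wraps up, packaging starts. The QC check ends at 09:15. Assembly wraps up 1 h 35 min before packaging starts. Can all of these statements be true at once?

Yes

Packaging starts at 09:15 + 35 min = 09:50.
Assembly ends at 09:50 − 95 min = 08:15.
That matches the stated 08:15, so the schedule is consistent.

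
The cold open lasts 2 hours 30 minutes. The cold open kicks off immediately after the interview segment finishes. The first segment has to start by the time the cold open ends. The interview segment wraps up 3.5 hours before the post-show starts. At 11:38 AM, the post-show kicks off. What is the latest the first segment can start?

10:38 AM

The interview segment ends at 11:38 AM − 210 min = 8:08 AM.
So the cold open starts at 8:08 AM.
The cold open ends at 8:08 AM + 150 min = 10:38 AM.
The first segment is bounded by the cold open, so the latest it can start is 10:38 AM.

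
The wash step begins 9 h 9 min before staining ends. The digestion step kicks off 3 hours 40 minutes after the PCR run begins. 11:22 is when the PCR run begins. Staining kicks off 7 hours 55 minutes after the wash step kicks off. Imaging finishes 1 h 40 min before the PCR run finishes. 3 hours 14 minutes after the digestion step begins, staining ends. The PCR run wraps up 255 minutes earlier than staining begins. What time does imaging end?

11:07

The digestion step starts at 11:22 + 220 min = 15:02.
Staining ends at 15:02 + 194 min = 18:16.
The wash step starts at 18:16 − 549 min = 09:07.
Staining starts at 09:07 + 475 min = 17:02.
The PCR run ends at 17:02 − 255 min = 12:47.
Imaging ends at 12:47 − 100 min = 11:07.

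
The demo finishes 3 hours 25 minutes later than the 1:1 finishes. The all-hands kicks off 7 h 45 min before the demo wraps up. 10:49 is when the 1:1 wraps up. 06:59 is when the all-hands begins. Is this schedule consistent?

No

The demo ends at 10:49 + 205 min = 14:14.
The all-hands starts at 14:14 − 465 min = 06:29.
But the all-hands is also said to start at 06:59 — a 30-minute conflict.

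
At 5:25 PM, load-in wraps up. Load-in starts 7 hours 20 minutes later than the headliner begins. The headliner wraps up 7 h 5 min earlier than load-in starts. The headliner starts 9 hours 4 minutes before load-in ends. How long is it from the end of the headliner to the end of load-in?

The headliner starts at 5:25 PM − 544 min = 8:21 AM.
Load-in starts at 8:21 AM + 440 min = 3:41 PM.
The headliner ends at 3:41 PM − 425 min = 8:36 AM.
From 8:36 AM to 5:25 PM is 529 minutes.

529 minutes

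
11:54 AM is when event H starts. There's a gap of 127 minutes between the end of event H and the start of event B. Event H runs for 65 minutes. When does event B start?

Event H ends at 11:54 AM + 65 min = 12:59 PM.
Event B starts at 12:59 PM + 127 min = 3:06 PM.

3:06 PM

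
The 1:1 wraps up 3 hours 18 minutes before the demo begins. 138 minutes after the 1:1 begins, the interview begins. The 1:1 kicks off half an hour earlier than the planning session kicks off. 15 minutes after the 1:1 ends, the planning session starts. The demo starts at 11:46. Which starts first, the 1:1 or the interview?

The 1:1 ends at 11:46 − 198 min = 08:28.
The planning session starts at 08:28 + 15 min = 08:43.
The 1:1 starts at 08:43 − 30 min = 08:13.
The interview starts at 08:13 + 138 min = 10:31.
The 1:1 starts at 08:13 and the interview starts at 10:31, so the 1:1 is first.

the 1:1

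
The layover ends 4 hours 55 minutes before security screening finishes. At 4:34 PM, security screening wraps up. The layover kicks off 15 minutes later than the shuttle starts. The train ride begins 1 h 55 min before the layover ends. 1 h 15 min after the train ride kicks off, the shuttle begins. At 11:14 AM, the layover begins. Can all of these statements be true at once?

Yes

The layover ends at 4:34 PM − 295 min = 11:39 AM.
The train ride starts at 11:39 AM − 115 min = 9:44 AM.
The shuttle starts at 9:44 AM + 75 min = 10:59 AM.
The layover starts at 10:59 AM + 15 min = 11:14 AM.
That matches the stated 11:14 AM, so the schedule is consistent.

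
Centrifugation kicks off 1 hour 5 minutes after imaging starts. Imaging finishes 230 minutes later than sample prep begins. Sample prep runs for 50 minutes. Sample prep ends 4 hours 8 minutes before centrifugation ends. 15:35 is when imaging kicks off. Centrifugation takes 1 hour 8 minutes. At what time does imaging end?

16:40

Centrifugation starts at 15:35 + 65 min = 16:40.
Centrifugation ends at 16:40 + 68 min = 17:48.
Sample prep ends at 17:48 − 248 min = 13:40.
Sample prep starts at 13:40 − 50 min = 12:50.
Imaging ends at 12:50 + 230 min = 16:40.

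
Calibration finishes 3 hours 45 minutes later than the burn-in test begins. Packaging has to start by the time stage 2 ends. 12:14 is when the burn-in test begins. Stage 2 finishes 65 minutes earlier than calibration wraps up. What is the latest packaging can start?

Calibration ends at 12:14 + 225 min = 15:59.
Stage 2 ends at 15:59 − 65 min = 14:54.
Packaging is bounded by stage 2, so the latest it can start is 14:54.

14:54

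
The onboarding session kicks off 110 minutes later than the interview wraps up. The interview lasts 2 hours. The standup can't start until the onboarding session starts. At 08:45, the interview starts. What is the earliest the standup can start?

The interview ends at 08:45 + 120 min = 10:45.
The onboarding session starts at 10:45 + 110 min = 12:35.
The standup is bounded by the onboarding session, so the earliest it can start is 12:35.

12:35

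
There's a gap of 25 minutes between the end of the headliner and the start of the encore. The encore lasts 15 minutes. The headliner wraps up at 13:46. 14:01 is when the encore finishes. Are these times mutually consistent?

No

The encore starts at 13:46 + 25 min = 14:11.
The encore ends at 14:11 + 15 min = 14:26.
But the encore is also said to end at 14:01 — a 25-minute conflict.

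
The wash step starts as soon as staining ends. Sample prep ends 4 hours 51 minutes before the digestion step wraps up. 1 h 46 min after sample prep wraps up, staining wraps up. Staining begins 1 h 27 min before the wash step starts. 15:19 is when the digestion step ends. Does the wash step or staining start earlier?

Sample prep ends at 15:19 − 291 min = 10:28.
Staining ends at 10:28 + 106 min = 12:14.
So the wash step starts at 12:14.
Staining starts at 12:14 − 87 min = 10:47.
The wash step starts at 12:14 and staining starts at 10:47, so staining is first.

staining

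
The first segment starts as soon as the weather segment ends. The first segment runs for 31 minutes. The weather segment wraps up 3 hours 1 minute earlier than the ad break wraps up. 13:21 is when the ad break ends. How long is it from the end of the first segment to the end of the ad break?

The weather segment ends at 13:21 − 181 min = 10:20.
So the first segment starts at 10:20.
The first segment ends at 10:20 + 31 min = 10:51.
From 10:51 to 13:21 is 2.5 hours.

2.5 hours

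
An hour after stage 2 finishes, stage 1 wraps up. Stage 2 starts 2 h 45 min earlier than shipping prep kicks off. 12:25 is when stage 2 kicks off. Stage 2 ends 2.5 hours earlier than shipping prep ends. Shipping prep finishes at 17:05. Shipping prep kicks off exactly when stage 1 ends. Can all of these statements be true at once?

No

Stage 2 ends at 17:05 − 150 min = 14:35.
Stage 1 ends at 14:35 + 60 min = 15:35.
So shipping prep starts at 15:35.
Stage 2 starts at 15:35 − 165 min = 12:50.
But stage 2 is also said to start at 12:25 — a 25-minute conflict.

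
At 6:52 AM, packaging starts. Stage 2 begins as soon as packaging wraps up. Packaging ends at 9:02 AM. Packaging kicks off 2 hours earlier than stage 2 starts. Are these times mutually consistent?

No

Stage 2 starts at 9:02 AM.
Packaging starts at 9:02 AM − 120 min = 7:02 AM.
But packaging is also said to start at 6:52 AM — a 10-minute conflict.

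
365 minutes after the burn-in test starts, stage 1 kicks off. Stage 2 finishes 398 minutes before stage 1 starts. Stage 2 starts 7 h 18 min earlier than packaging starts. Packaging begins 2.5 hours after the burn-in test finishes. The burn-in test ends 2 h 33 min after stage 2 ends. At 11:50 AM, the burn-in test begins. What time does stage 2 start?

Stage 1 starts at 11:50 AM + 365 min = 5:55 PM.
Stage 2 ends at 5:55 PM − 398 min = 11:17 AM.
The burn-in test ends at 11:17 AM + 153 min = 1:50 PM.
Packaging starts at 1:50 PM + 150 min = 4:20 PM.
Stage 2 starts at 4:20 PM − 438 min = 9:02 AM.

9:02 AM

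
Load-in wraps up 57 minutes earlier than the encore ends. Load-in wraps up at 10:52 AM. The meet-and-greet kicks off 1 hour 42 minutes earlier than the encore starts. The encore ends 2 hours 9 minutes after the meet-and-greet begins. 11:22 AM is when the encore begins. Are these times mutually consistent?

Yes

The meet-and-greet starts at 11:22 AM − 102 min = 9:40 AM.
The encore ends at 9:40 AM + 129 min = 11:49 AM.
Load-in ends at 11:49 AM − 57 min = 10:52 AM.
That matches the stated 10:52 AM, so the schedule is consistent.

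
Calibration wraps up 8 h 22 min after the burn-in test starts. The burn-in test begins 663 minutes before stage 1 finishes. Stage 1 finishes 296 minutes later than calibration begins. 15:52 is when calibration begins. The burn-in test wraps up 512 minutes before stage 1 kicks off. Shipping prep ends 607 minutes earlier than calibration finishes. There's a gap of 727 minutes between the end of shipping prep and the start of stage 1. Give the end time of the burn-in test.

Stage 1 ends at 15:52 + 296 min = 20:48.
The burn-in test starts at 20:48 − 663 min = 09:45.
Calibration ends at 09:45 + 502 min = 18:07.
Shipping prep ends at 18:07 − 607 min = 08:00.
Stage 1 starts at 08:00 + 727 min = 20:07.
The burn-in test ends at 20:07 − 512 min = 11:35.

11:35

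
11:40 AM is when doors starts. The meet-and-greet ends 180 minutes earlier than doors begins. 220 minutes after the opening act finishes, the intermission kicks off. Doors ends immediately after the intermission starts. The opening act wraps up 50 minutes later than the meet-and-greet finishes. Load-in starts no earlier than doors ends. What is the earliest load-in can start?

The meet-and-greet ends at 11:40 AM − 180 min = 8:40 AM.
The opening act ends at 8:40 AM + 50 min = 9:30 AM.
The intermission starts at 9:30 AM + 220 min = 1:10 PM.
So doors ends at 1:10 PM.
Load-in is bounded by doors, so the earliest it can start is 1:10 PM.

1:10 PM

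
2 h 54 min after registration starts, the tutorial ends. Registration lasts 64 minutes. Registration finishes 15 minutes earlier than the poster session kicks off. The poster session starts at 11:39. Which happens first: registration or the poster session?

registration

Registration ends at 11:39 − 15 min = 11:24.
Registration starts at 11:24 − 64 min = 10:20.
Registration starts at 10:20 and the poster session starts at 11:39, so registration is first.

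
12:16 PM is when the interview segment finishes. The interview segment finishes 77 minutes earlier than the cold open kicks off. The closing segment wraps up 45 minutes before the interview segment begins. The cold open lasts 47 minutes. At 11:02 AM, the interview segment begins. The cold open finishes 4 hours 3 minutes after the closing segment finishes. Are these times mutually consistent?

Yes

The closing segment ends at 11:02 AM − 45 min = 10:17 AM.
The cold open ends at 10:17 AM + 243 min = 2:20 PM.
The cold open starts at 2:20 PM − 47 min = 1:33 PM.
The interview segment ends at 1:33 PM − 77 min = 12:16 PM.
That matches the stated 12:16 PM, so the schedule is consistent.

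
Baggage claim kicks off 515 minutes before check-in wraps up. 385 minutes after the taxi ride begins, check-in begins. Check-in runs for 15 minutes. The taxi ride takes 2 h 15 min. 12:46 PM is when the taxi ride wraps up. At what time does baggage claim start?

8:36 AM

The taxi ride starts at 12:46 PM − 135 min = 10:31 AM.
Check-in starts at 10:31 AM + 385 min = 4:56 PM.
Check-in ends at 4:56 PM + 15 min = 5:11 PM.
Baggage claim starts at 5:11 PM − 515 min = 8:36 AM.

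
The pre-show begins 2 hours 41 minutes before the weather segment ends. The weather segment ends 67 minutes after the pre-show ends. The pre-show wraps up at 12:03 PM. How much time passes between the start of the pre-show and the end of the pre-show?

The weather segment ends at 12:03 PM + 67 min = 1:10 PM.
The pre-show starts at 1:10 PM − 161 min = 10:29 AM.
From 10:29 AM to 12:03 PM is 94 minutes.

94 minutes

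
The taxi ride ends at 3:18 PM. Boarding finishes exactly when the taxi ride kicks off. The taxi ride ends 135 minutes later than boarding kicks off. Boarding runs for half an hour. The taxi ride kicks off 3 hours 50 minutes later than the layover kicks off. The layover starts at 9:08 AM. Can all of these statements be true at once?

The taxi ride starts at 9:08 AM + 230 min = 12:58 PM.
So boarding ends at 12:58 PM.
Boarding starts at 12:58 PM − 30 min = 12:28 PM.
The taxi ride ends at 12:28 PM + 135 min = 2:43 PM.
But the taxi ride is also said to end at 3:18 PM — a 35-minute conflict.

No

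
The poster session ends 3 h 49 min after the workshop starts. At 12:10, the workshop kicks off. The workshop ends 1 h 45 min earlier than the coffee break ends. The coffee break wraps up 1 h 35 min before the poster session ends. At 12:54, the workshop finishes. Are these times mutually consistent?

No

The poster session ends at 12:10 + 229 min = 15:59.
The coffee break ends at 15:59 − 95 min = 14:24.
The workshop ends at 14:24 − 105 min = 12:39.
But the workshop is also said to end at 12:54 — a 15-minute conflict.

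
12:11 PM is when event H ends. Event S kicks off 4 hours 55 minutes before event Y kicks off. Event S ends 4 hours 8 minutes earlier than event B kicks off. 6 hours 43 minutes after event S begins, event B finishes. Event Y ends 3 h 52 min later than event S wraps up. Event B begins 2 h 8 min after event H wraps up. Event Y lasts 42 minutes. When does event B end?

Event B starts at 12:11 PM + 128 min = 2:19 PM.
Event S ends at 2:19 PM − 248 min = 10:11 AM.
Event Y ends at 10:11 AM + 232 min = 2:03 PM.
Event Y starts at 2:03 PM − 42 min = 1:21 PM.
Event S starts at 1:21 PM − 295 min = 8:26 AM.
Event B ends at 8:26 AM + 403 min = 3:09 PM.

3:09 PM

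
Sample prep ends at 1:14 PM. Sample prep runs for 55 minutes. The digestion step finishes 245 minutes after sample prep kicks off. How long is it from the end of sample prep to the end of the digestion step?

190 minutes

Sample prep starts at 1:14 PM − 55 min = 12:19 PM.
The digestion step ends at 12:19 PM + 245 min = 4:24 PM.
From 1:14 PM to 4:24 PM is 190 minutes.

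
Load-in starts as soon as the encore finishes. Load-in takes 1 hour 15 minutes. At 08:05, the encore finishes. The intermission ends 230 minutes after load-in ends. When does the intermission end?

Load-in starts at 08:05.
Load-in ends at 08:05 + 75 min = 09:20.
The intermission ends at 09:20 + 230 min = 13:10.

13:10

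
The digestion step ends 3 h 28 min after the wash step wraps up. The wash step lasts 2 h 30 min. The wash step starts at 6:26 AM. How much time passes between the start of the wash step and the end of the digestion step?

358 minutes

The wash step ends at 6:26 AM + 150 min = 8:56 AM.
The digestion step ends at 8:56 AM + 208 min = 12:24 PM.
From 6:26 AM to 12:24 PM is 358 minutes.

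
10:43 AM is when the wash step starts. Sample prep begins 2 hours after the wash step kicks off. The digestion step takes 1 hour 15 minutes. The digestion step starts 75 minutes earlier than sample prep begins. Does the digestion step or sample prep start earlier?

the digestion step

Sample prep starts at 10:43 AM + 120 min = 12:43 PM.
The digestion step starts at 12:43 PM − 75 min = 11:28 AM.
The digestion step starts at 11:28 AM and sample prep starts at 12:43 PM, so the digestion step is first.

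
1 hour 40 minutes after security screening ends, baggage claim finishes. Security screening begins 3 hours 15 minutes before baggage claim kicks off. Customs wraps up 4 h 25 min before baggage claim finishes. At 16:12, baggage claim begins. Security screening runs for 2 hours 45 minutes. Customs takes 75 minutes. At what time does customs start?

Security screening starts at 16:12 − 195 min = 12:57.
Security screening ends at 12:57 + 165 min = 15:42.
Baggage claim ends at 15:42 + 100 min = 17:22.
Customs ends at 17:22 − 265 min = 12:57.
Customs starts at 12:57 − 75 min = 11:42.

11:42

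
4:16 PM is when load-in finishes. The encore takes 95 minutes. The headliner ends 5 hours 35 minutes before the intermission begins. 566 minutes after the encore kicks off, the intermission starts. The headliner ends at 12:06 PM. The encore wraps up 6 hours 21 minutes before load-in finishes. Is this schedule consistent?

The encore ends at 4:16 PM − 381 min = 9:55 AM.
The encore starts at 9:55 AM − 95 min = 8:20 AM.
The intermission starts at 8:20 AM + 566 min = 5:46 PM.
The headliner ends at 5:46 PM − 335 min = 12:11 PM.
But the headliner is also said to end at 12:06 PM — a 5-minute conflict.

No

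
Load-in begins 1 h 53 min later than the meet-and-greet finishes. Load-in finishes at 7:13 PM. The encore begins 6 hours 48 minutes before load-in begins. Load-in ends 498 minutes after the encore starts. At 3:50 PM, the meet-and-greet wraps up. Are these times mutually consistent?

Yes

Load-in starts at 3:50 PM + 113 min = 5:43 PM.
The encore starts at 5:43 PM − 408 min = 10:55 AM.
Load-in ends at 10:55 AM + 498 min = 7:13 PM.
That matches the stated 7:13 PM, so the schedule is consistent.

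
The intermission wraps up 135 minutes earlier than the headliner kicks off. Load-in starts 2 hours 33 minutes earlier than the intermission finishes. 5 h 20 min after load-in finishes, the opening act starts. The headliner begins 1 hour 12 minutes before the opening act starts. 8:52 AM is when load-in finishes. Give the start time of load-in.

The opening act starts at 8:52 AM + 320 min = 2:12 PM.
The headliner starts at 2:12 PM − 72 min = 1:00 PM.
The intermission ends at 1:00 PM − 135 min = 10:45 AM.
Load-in starts at 10:45 AM − 153 min = 8:12 AM.

8:12 AM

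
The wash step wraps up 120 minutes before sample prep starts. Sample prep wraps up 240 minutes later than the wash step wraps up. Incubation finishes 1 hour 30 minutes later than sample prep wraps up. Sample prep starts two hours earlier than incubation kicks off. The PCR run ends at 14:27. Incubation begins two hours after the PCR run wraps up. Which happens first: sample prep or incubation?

Incubation starts at 14:27 + 120 min = 16:27.
Sample prep starts at 16:27 − 120 min = 14:27.
Sample prep starts at 14:27 and incubation starts at 16:27, so sample prep is first.

sample prep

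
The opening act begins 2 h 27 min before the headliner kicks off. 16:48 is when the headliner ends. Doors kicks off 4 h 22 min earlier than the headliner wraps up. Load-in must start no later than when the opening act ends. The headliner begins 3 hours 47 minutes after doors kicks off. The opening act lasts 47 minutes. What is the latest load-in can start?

14:33

Doors starts at 16:48 − 262 min = 12:26.
The headliner starts at 12:26 + 227 min = 16:13.
The opening act starts at 16:13 − 147 min = 13:46.
The opening act ends at 13:46 + 47 min = 14:33.
Load-in is bounded by the opening act, so the latest it can start is 14:33.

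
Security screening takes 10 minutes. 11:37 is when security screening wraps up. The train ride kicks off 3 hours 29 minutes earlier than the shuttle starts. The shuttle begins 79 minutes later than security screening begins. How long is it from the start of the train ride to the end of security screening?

2 h 20 min

Security screening starts at 11:37 − 10 min = 11:27.
The shuttle starts at 11:27 + 79 min = 12:46.
The train ride starts at 12:46 − 209 min = 09:17.
From 09:17 to 11:37 is 2 h 20 min.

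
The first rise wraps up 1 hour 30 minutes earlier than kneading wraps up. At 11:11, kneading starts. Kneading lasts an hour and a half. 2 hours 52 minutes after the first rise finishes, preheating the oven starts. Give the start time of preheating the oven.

Kneading ends at 11:11 + 90 min = 12:41.
The first rise ends at 12:41 − 90 min = 11:11.
Preheating the oven starts at 11:11 + 172 min = 14:03.

14:03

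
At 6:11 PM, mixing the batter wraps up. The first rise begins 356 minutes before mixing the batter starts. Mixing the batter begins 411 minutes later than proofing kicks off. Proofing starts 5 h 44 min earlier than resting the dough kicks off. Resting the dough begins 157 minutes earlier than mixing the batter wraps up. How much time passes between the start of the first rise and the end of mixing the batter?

Resting the dough starts at 6:11 PM − 157 min = 3:34 PM.
Proofing starts at 3:34 PM − 344 min = 9:50 AM.
Mixing the batter starts at 9:50 AM + 411 min = 4:41 PM.
The first rise starts at 4:41 PM − 356 min = 10:45 AM.
From 10:45 AM to 6:11 PM is 7 h 26 min.

7 h 26 min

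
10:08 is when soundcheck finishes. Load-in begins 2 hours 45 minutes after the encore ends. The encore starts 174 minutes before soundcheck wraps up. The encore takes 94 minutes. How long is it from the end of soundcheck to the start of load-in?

85 minutes

The encore starts at 10:08 − 174 min = 07:14.
The encore ends at 07:14 + 94 min = 08:48.
Load-in starts at 08:48 + 165 min = 11:33.
From 10:08 to 11:33 is 85 minutes.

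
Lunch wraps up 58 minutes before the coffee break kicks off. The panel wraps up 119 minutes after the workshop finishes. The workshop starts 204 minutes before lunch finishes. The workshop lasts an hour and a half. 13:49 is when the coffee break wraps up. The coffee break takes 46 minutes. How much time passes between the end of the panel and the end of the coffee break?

1 hour 39 minutes

The coffee break starts at 13:49 − 46 min = 13:03.
Lunch ends at 13:03 − 58 min = 12:05.
The workshop starts at 12:05 − 204 min = 08:41.
The workshop ends at 08:41 + 90 min = 10:11.
The panel ends at 10:11 + 119 min = 12:10.
From 12:10 to 13:49 is 1 hour 39 minutes.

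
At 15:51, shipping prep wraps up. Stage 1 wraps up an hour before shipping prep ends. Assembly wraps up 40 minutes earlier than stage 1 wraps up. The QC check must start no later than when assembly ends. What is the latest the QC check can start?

14:11

Stage 1 ends at 15:51 − 60 min = 14:51.
Assembly ends at 14:51 − 40 min = 14:11.
The QC check is bounded by assembly, so the latest it can start is 14:11.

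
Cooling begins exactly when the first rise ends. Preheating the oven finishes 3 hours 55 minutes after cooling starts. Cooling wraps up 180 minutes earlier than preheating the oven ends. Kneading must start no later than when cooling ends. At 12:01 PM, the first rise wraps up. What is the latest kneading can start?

Cooling starts at 12:01 PM.
Preheating the oven ends at 12:01 PM + 235 min = 3:56 PM.
Cooling ends at 3:56 PM − 180 min = 12:56 PM.
Kneading is bounded by cooling, so the latest it can start is 12:56 PM.

12:56 PM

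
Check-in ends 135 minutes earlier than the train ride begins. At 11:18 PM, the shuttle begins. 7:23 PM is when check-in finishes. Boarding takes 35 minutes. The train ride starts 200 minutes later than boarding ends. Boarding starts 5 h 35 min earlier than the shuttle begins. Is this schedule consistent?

Boarding starts at 11:18 PM − 335 min = 5:43 PM.
Boarding ends at 5:43 PM + 35 min = 6:18 PM.
The train ride starts at 6:18 PM + 200 min = 9:38 PM.
Check-in ends at 9:38 PM − 135 min = 7:23 PM.
That matches the stated 7:23 PM, so the schedule is consistent.

Yes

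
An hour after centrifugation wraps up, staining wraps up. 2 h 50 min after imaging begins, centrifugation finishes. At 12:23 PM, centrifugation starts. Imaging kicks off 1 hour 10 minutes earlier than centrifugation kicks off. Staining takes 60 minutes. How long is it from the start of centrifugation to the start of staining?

100 minutes

Imaging starts at 12:23 PM − 70 min = 11:13 AM.
Centrifugation ends at 11:13 AM + 170 min = 2:03 PM.
Staining ends at 2:03 PM + 60 min = 3:03 PM.
Staining starts at 3:03 PM − 60 min = 2:03 PM.
From 12:23 PM to 2:03 PM is 100 minutes.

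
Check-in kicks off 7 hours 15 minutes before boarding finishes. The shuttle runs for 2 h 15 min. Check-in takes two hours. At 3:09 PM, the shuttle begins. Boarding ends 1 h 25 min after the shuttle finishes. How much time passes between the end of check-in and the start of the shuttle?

1 hour 35 minutes

The shuttle ends at 3:09 PM + 135 min = 5:24 PM.
Boarding ends at 5:24 PM + 85 min = 6:49 PM.
Check-in starts at 6:49 PM − 435 min = 11:34 AM.
Check-in ends at 11:34 AM + 120 min = 1:34 PM.
From 1:34 PM to 3:09 PM is 1 hour 35 minutes.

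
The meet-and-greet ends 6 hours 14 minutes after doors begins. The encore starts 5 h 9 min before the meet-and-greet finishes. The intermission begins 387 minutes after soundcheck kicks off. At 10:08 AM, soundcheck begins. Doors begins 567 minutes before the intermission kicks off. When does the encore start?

8:13 AM

The intermission starts at 10:08 AM + 387 min = 4:35 PM.
Doors starts at 4:35 PM − 567 min = 7:08 AM.
The meet-and-greet ends at 7:08 AM + 374 min = 1:22 PM.
The encore starts at 1:22 PM − 309 min = 8:13 AM.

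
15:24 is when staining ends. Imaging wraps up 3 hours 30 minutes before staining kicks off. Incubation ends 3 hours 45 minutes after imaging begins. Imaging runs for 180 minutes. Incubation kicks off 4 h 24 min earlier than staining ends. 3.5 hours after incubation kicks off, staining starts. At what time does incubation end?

11:45

Incubation starts at 15:24 − 264 min = 11:00.
Staining starts at 11:00 + 210 min = 14:30.
Imaging ends at 14:30 − 210 min = 11:00.
Imaging starts at 11:00 − 180 min = 08:00.
Incubation ends at 08:00 + 225 min = 11:45.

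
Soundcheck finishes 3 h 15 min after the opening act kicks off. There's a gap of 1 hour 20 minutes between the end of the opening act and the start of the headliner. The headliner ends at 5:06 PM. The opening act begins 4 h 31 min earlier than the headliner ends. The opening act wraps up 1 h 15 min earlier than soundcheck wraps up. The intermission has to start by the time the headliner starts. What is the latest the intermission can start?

3:55 PM

The opening act starts at 5:06 PM − 271 min = 12:35 PM.
Soundcheck ends at 12:35 PM + 195 min = 3:50 PM.
The opening act ends at 3:50 PM − 75 min = 2:35 PM.
The headliner starts at 2:35 PM + 80 min = 3:55 PM.
The intermission is bounded by the headliner, so the latest it can start is 3:55 PM.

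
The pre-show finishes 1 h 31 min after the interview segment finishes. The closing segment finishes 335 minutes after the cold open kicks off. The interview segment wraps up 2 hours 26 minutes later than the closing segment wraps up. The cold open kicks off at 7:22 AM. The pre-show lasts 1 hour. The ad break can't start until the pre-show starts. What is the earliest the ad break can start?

3:54 PM

The closing segment ends at 7:22 AM + 335 min = 12:57 PM.
The interview segment ends at 12:57 PM + 146 min = 3:23 PM.
The pre-show ends at 3:23 PM + 91 min = 4:54 PM.
The pre-show starts at 4:54 PM − 60 min = 3:54 PM.
The ad break is bounded by the pre-show, so the earliest it can start is 3:54 PM.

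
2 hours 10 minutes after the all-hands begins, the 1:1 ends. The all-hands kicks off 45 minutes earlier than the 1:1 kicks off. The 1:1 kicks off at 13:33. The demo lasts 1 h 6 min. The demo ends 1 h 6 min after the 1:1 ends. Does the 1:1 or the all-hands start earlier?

the all-hands

The all-hands starts at 13:33 − 45 min = 12:48.
The 1:1 starts at 13:33 and the all-hands starts at 12:48, so the all-hands is first.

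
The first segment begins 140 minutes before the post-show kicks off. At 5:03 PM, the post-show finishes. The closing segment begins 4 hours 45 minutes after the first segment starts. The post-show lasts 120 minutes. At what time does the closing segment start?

The post-show starts at 5:03 PM − 120 min = 3:03 PM.
The first segment starts at 3:03 PM − 140 min = 12:43 PM.
The closing segment starts at 12:43 PM + 285 min = 5:28 PM.

5:28 PM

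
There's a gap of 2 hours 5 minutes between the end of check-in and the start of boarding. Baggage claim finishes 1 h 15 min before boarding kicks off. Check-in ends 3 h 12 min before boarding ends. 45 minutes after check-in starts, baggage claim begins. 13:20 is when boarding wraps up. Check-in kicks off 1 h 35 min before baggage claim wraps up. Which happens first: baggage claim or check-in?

check-in

Check-in ends at 13:20 − 192 min = 10:08.
Boarding starts at 10:08 + 125 min = 12:13.
Baggage claim ends at 12:13 − 75 min = 10:58.
Check-in starts at 10:58 − 95 min = 09:23.
Baggage claim starts at 09:23 + 45 min = 10:08.
Baggage claim starts at 10:08 and check-in starts at 09:23, so check-in is first.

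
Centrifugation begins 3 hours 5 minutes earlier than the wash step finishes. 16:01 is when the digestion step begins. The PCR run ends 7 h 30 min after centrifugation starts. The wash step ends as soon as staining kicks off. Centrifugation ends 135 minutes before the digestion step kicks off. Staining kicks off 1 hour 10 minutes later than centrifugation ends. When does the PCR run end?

Centrifugation ends at 16:01 − 135 min = 13:46.
Staining starts at 13:46 + 70 min = 14:56.
So the wash step ends at 14:56.
Centrifugation starts at 14:56 − 185 min = 11:51.
The PCR run ends at 11:51 + 450 min = 19:21.

19:21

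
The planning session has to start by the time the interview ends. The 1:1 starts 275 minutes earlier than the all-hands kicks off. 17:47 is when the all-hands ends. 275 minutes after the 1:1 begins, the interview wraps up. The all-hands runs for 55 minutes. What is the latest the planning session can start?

The all-hands starts at 17:47 − 55 min = 16:52.
The 1:1 starts at 16:52 − 275 min = 12:17.
The interview ends at 12:17 + 275 min = 16:52.
The planning session is bounded by the interview, so the latest it can start is 16:52.

16:52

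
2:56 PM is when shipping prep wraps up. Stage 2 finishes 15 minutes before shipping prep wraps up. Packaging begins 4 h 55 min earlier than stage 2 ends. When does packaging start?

9:46 AM

Stage 2 ends at 2:56 PM − 15 min = 2:41 PM.
Packaging starts at 2:41 PM − 295 min = 9:46 AM.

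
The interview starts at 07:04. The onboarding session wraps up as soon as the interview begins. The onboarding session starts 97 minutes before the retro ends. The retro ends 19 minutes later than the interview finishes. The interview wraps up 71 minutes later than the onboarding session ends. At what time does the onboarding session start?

The onboarding session ends at 07:04.
The interview ends at 07:04 + 71 min = 08:15.
The retro ends at 08:15 + 19 min = 08:34.
The onboarding session starts at 08:34 − 97 min = 06:57.

06:57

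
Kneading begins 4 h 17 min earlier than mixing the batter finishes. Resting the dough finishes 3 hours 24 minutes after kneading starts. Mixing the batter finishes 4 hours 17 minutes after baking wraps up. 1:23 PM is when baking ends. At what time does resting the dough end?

Mixing the batter ends at 1:23 PM + 257 min = 5:40 PM.
Kneading starts at 5:40 PM − 257 min = 1:23 PM.
Resting the dough ends at 1:23 PM + 204 min = 4:47 PM.

4:47 PM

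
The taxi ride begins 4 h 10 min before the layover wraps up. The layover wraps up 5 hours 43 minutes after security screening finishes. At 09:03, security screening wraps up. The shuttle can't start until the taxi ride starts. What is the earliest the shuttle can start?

The layover ends at 09:03 + 343 min = 14:46.
The taxi ride starts at 14:46 − 250 min = 10:36.
The shuttle is bounded by the taxi ride, so the earliest it can start is 10:36.

10:36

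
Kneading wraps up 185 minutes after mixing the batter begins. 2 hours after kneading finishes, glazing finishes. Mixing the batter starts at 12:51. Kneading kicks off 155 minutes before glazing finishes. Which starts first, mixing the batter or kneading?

mixing the batter

Kneading ends at 12:51 + 185 min = 15:56.
Glazing ends at 15:56 + 120 min = 17:56.
Kneading starts at 17:56 − 155 min = 15:21.
Mixing the batter starts at 12:51 and kneading starts at 15:21, so mixing the batter is first.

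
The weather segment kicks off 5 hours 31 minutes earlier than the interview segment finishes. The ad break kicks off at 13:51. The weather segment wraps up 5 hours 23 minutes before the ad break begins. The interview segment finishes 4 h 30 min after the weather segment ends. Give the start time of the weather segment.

The weather segment ends at 13:51 − 323 min = 08:28.
The interview segment ends at 08:28 + 270 min = 12:58.
The weather segment starts at 12:58 − 331 min = 07:27.

07:27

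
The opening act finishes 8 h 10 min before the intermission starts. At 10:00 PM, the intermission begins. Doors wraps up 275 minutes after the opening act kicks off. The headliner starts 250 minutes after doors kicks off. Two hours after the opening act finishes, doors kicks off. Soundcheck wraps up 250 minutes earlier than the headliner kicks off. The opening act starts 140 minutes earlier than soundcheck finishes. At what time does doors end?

The opening act ends at 10:00 PM − 490 min = 1:50 PM.
Doors starts at 1:50 PM + 120 min = 3:50 PM.
The headliner starts at 3:50 PM + 250 min = 8:00 PM.
Soundcheck ends at 8:00 PM − 250 min = 3:50 PM.
The opening act starts at 3:50 PM − 140 min = 1:30 PM.
Doors ends at 1:30 PM + 275 min = 6:05 PM.

6:05 PM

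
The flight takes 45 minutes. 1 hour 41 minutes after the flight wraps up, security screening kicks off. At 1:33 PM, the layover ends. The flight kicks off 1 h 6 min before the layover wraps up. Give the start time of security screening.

2:53 PM

The flight starts at 1:33 PM − 66 min = 12:27 PM.
The flight ends at 12:27 PM + 45 min = 1:12 PM.
Security screening starts at 1:12 PM + 101 min = 2:53 PM.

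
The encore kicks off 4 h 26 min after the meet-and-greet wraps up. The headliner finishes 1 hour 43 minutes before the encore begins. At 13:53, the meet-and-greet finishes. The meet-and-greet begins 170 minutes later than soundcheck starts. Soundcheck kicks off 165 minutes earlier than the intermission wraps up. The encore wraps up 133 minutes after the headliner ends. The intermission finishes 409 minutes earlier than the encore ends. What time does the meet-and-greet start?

12:05

The encore starts at 13:53 + 266 min = 18:19.
The headliner ends at 18:19 − 103 min = 16:36.
The encore ends at 16:36 + 133 min = 18:49.
The intermission ends at 18:49 − 409 min = 12:00.
Soundcheck starts at 12:00 − 165 min = 09:15.
The meet-and-greet starts at 09:15 + 170 min = 12:05.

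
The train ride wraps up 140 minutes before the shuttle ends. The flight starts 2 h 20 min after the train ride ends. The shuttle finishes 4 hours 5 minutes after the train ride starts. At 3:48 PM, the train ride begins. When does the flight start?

7:53 PM

The shuttle ends at 3:48 PM + 245 min = 7:53 PM.
The train ride ends at 7:53 PM − 140 min = 5:33 PM.
The flight starts at 5:33 PM + 140 min = 7:53 PM.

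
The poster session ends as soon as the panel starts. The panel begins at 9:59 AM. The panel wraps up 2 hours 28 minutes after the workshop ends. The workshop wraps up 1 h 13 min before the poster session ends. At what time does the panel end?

11:14 AM

The poster session ends at 9:59 AM.
The workshop ends at 9:59 AM − 73 min = 8:46 AM.
The panel ends at 8:46 AM + 148 min = 11:14 AM.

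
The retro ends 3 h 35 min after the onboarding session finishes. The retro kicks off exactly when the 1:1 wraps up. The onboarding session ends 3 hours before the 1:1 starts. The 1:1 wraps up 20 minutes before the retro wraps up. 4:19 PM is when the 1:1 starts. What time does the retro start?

The onboarding session ends at 4:19 PM − 180 min = 1:19 PM.
The retro ends at 1:19 PM + 215 min = 4:54 PM.
The 1:1 ends at 4:54 PM − 20 min = 4:34 PM.
So the retro starts at 4:34 PM.

4:34 PM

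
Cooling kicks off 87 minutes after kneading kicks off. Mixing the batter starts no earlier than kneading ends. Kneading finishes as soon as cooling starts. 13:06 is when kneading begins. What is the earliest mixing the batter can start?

14:33

Cooling starts at 13:06 + 87 min = 14:33.
So kneading ends at 14:33.
Mixing the batter is bounded by kneading, so the earliest it can start is 14:33.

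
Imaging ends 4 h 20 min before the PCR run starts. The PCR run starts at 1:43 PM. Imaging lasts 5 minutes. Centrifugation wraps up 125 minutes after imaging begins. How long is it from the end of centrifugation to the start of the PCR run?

Imaging ends at 1:43 PM − 260 min = 9:23 AM.
Imaging starts at 9:23 AM − 5 min = 9:18 AM.
Centrifugation ends at 9:18 AM + 125 min = 11:23 AM.
From 11:23 AM to 1:43 PM is 140 minutes.

140 minutes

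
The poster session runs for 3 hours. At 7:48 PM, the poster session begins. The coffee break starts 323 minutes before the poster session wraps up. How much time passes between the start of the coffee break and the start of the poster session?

The poster session ends at 7:48 PM + 180 min = 10:48 PM.
The coffee break starts at 10:48 PM − 323 min = 5:25 PM.
From 5:25 PM to 7:48 PM is 2 hours 23 minutes.

2 hours 23 minutes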